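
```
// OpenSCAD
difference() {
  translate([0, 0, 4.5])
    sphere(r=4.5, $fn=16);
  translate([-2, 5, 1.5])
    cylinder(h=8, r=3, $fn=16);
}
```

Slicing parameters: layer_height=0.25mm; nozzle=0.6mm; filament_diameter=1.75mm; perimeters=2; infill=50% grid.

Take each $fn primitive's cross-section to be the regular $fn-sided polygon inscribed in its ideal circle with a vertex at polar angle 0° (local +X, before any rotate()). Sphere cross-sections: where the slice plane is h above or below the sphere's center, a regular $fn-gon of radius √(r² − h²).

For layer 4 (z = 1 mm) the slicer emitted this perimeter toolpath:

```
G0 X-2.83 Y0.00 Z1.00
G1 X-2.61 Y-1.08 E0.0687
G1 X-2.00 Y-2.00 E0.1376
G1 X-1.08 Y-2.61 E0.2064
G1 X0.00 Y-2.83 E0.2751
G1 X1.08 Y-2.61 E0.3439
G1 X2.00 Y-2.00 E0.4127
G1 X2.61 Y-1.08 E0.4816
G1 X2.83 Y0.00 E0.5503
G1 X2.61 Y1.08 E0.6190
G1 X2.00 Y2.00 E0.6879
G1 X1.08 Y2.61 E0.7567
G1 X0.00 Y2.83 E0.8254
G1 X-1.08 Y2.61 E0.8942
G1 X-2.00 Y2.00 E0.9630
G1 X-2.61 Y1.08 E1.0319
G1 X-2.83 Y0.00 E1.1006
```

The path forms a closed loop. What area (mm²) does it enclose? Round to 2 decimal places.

Apply the shoelace formula to the sequence of (X, Y) vertices; enclosed area = 24.47 mm².

24.47 mm²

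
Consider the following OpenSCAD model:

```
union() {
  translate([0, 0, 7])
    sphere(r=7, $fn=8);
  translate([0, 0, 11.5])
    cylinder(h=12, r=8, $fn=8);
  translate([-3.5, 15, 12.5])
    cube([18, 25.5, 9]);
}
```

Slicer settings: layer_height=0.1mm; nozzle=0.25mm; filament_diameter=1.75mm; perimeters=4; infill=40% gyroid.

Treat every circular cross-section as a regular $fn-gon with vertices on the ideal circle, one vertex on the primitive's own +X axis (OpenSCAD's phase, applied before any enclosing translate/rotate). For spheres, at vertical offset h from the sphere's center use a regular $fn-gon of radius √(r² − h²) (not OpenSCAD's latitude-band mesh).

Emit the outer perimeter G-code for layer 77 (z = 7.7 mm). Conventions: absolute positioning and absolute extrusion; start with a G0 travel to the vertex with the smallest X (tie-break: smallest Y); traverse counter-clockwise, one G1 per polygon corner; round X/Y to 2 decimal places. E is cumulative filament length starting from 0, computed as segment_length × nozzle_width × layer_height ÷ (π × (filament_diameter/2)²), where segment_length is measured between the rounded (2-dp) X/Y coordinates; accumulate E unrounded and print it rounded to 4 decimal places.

At z = 7.7 mm: the r=7 sphere contributes a regular 8-gon of circumradius √(7²−0.7²) = 6.965; the cylinder is absent (z outside [11.5, 23.5]); the cube at (-3.5, 15) does not reach this height (z outside [12.5, 21.5]); Taking the union: only the r=7 sphere is present, so the union is just that shape — 1 connected region. The outline is a single polygon with 8 vertices. Extrusion per mm of travel: 0.25 × 0.1 / (π × 0.875²) = 0.010394. Accumulating E over each segment gives final E = 0.4429.

G0 X-6.96 Y0.00 Z7.70
G1 X-4.92 Y-4.92 E0.0554
G1 X0.00 Y-6.96 E0.1107
G1 X4.92 Y-4.92 E0.1661
G1 X6.96 Y0.00 E0.2214
G1 X4.92 Y4.92 E0.2768
G1 X0.00 Y6.96 E0.3322
G1 X-4.92 Y4.92 E0.3875
G1 X-6.96 Y0.00 E0.4429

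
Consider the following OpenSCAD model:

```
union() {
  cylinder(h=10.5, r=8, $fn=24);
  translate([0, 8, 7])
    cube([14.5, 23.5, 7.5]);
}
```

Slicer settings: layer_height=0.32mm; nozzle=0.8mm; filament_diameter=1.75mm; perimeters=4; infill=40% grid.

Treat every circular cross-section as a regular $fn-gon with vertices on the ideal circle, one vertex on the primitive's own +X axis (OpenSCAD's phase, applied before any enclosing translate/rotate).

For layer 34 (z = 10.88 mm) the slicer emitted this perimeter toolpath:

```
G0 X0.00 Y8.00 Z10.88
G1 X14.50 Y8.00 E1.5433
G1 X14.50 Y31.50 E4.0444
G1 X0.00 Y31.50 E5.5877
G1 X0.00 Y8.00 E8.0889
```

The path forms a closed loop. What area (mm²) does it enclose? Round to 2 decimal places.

340.75 mm²

Apply the shoelace formula to the sequence of (X, Y) vertices; enclosed area = 340.75 mm².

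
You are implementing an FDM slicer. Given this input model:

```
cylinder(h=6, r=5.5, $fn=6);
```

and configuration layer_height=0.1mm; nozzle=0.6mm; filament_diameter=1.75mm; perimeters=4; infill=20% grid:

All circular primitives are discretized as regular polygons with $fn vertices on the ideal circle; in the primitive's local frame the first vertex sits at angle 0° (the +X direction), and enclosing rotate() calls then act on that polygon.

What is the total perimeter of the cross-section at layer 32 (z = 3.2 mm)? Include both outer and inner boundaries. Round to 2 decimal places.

33.00 mm

At z = 3.2 mm: the r=5.5 cylinder contributes a regular 6-gon of circumradius 5.5 (perimeter = 2·6·5.500·sin(180°/6) = 33.00 mm). Overall, the cross-section is a single solid region. Total boundary length (outer) = 33.00 mm.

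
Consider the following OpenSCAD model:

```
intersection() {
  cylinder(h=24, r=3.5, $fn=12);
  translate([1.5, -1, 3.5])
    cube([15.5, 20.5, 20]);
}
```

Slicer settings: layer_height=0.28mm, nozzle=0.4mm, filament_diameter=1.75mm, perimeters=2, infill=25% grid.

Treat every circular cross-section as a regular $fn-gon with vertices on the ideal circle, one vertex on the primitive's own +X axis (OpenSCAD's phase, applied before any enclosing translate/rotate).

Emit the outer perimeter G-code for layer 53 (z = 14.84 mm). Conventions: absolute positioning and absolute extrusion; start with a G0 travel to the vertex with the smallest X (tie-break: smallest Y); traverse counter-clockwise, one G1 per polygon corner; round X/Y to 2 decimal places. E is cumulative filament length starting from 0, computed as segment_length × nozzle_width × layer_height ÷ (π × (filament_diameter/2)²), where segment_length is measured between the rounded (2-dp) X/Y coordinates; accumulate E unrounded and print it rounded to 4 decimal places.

At z = 14.84 mm: the r=3.5 cylinder contributes a regular 12-gon of circumradius 3.5; the cube at (1.5, -1) is present — its section is the full 15.5×20.5 rectangle; After intersecting: the 15.5×20.5 cube at (1.5, -1) partially overlaps the r=3.5 cylinder; clipping to the common part keeps 6.10 mm² — 1 connected region. The outline is a single polygon with 6 vertices. Extrusion per mm of travel: 0.4 × 0.28 / (π × 0.875²) = 0.046564. Accumulating E over each segment gives final E = 0.5005.

G0 X1.50 Y-1.00 Z14.84
G1 X3.23 Y-1.00 E0.0806
G1 X3.50 Y0.00 E0.1288
G1 X3.03 Y1.75 E0.2132
G1 X1.75 Y3.03 E0.2975
G1 X1.50 Y3.10 E0.3095
G1 X1.50 Y-1.00 E0.5005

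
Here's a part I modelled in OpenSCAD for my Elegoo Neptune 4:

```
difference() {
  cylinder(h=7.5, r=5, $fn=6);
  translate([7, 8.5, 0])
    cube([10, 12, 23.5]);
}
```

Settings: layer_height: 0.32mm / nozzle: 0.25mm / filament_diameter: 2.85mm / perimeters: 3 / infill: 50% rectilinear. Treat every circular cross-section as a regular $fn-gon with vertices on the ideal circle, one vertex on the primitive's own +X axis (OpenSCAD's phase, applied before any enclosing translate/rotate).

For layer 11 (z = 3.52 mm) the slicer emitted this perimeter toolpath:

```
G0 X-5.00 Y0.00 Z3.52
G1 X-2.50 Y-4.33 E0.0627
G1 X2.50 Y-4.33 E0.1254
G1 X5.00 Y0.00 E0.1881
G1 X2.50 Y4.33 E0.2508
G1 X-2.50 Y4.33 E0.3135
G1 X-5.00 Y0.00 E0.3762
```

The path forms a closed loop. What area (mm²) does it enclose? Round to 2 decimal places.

Apply the shoelace formula to the sequence of (X, Y) vertices; enclosed area = 64.95 mm².

64.95 mm²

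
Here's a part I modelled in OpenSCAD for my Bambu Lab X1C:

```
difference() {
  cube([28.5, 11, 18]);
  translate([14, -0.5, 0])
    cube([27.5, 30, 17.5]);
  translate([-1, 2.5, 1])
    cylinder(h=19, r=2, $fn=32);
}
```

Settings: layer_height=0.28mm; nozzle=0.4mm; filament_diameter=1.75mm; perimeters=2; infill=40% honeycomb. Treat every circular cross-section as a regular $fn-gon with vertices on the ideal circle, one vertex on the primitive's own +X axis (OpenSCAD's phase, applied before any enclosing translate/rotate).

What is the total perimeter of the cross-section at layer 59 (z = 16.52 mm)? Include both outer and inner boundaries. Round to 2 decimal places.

At z = 16.52 mm: the 28.5×11 cube contributes its full rectangle (perimeter 79.00 mm); the cube at (14, -0.5) is present — its section is the full 27.5×30 rectangle (perimeter 115.00 mm); the r=2 cylinder at (-1, 2.5) gives a regular 32-gon of circumradius 2 (constant along its height) (perimeter = 2·32·2.000·sin(180°/32) = 12.55 mm); After the difference (first − rest): starting from the 28.5×11 cube, the 27.5×30 cube at (14, -0.5) partially overlaps it — only the 159.50 mm² overlap (of its 825.00 mm²) is removed, clipping the outline; the r=2 cylinder at (-1, 2.5) partially overlaps it — only the 2.43 mm² overlap (of its 12.49 mm²) is removed, clipping the outline — boundary = 50.73 mm. Overall, the cross-section is a single solid region. Total boundary length (outer) = 50.73 mm.

50.73 mm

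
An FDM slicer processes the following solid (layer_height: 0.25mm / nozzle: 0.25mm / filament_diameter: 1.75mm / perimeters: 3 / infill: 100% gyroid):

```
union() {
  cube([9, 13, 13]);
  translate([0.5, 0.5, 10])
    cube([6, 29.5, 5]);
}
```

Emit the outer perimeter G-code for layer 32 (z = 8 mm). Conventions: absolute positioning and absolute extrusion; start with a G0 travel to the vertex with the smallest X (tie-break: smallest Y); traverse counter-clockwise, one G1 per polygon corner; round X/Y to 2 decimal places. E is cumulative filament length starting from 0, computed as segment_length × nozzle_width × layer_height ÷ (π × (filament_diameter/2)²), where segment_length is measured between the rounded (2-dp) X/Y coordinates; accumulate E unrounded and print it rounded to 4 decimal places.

At z = 8 mm: the 9×13 cube contributes its full rectangle; the cube at (0.5, 0.5) is not intersected at this z (z outside [10, 15]); Taking the union: only the 9×13 cube is present, so the union is just that shape — 1 connected region. The outline is a single polygon with 4 vertices. Extrusion per mm of travel: 0.25 × 0.25 / (π × 0.875²) = 0.025984. Accumulating E over each segment gives final E = 1.1433.

G0 X0.00 Y0.00 Z8.00
G1 X9.00 Y0.00 E0.2339
G1 X9.00 Y13.00 E0.5717
G1 X0.00 Y13.00 E0.8055
G1 X0.00 Y0.00 E1.1433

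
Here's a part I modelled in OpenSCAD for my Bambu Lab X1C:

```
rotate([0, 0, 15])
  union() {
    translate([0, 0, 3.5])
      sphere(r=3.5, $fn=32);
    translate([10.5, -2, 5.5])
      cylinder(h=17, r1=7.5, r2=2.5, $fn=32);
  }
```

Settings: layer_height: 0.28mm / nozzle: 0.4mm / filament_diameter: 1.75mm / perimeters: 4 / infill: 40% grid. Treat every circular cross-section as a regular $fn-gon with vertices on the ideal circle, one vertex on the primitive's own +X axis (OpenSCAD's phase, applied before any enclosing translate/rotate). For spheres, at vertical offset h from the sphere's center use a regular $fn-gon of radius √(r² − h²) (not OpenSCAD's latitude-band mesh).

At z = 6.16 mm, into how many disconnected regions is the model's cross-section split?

2

At z = 6.16 mm: the sphere: section is a regular 32-gon, circumradius = √(r²−h²) = √(3.5²−2.66²) = 2.275; the cone at (10.5, -2) (r1=7.5→r2=2.5) has section circumradius 7.306 here — a regular 32-gon; Merging all regions: the 2 present regions are separate (no shared area or edge), so areas and boundary lengths simply add and each stays a separate island — 2 connected regions; (whole slice rotated 15° about Z — lengths, areas and connectivity unchanged). The result has 2 disconnected regions.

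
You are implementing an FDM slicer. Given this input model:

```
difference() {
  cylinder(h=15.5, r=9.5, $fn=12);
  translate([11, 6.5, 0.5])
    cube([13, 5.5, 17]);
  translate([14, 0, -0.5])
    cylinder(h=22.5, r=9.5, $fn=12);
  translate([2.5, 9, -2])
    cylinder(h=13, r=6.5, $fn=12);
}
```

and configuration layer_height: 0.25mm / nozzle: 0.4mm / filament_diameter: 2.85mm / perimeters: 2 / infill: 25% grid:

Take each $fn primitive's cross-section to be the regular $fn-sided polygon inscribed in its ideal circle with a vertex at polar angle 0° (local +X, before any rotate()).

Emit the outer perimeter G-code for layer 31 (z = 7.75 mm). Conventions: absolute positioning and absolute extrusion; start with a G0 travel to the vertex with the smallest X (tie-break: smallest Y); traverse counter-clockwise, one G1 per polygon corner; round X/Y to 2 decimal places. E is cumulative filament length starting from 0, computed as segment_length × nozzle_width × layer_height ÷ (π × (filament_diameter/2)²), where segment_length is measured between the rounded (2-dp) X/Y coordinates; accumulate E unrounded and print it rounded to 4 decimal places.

G0 X-9.50 Y0.00 Z7.75
G1 X-8.23 Y-4.75 E0.0771
G1 X-4.75 Y-8.23 E0.1542
G1 X0.00 Y-9.50 E0.2313
G1 X4.75 Y-8.23 E0.3084
G1 X7.00 Y-5.98 E0.3582
G1 X5.77 Y-4.75 E0.3855
G1 X4.50 Y0.00 E0.4626
G1 X5.38 Y3.27 E0.5157
G1 X2.50 Y2.50 E0.5624
G1 X-0.75 Y3.37 E0.6151
G1 X-3.13 Y5.75 E0.6679
G1 X-3.86 Y8.47 E0.7120
G1 X-4.75 Y8.23 E0.7265
G1 X-8.23 Y4.75 E0.8036
G1 X-9.50 Y0.00 E0.8807

At z = 7.75 mm: the r=9.5 cylinder contributes a regular 12-gon of circumradius 9.5; the cube at (11, 6.5) (footprint 13×5.5) is included at this height; the cylinder at (14, 0): section is a regular 12-gon, circumradius r=9.5; the cylinder at (2.5, 9): section is a regular 12-gon, circumradius r=6.5; After the difference (first − rest): starting from the r=9.5 cylinder, the 13×5.5 cube at (11, 6.5) misses the remaining region (no effect); the r=9.5 cylinder at (14, 0) partially overlaps it — only the 38.42 mm² overlap (of its 270.75 mm²) is removed, clipping the outline; the r=6.5 cylinder at (2.5, 9) partially overlaps it — only the 50.70 mm² overlap (of its 126.75 mm²) is removed, clipping the outline — 1 connected region. The outline is a single polygon with 15 vertices. Extrusion per mm of travel: 0.4 × 0.25 / (π × 1.425²) = 0.015675. Accumulating E over each segment gives final E = 0.8807.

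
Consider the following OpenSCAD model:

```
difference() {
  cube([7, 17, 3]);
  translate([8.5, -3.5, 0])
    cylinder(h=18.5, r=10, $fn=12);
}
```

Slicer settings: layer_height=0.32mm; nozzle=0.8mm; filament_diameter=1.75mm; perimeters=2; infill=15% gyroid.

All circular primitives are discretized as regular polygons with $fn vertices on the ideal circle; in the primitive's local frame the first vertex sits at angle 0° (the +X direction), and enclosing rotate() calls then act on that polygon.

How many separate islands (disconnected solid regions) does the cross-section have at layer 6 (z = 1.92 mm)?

At z = 1.92 mm: the cube is present — its section is the full 7×17 rectangle; the r=10 cylinder at (8.5, -3.5) contributes a regular 12-gon of circumradius 10; Taking the first minus the rest: starting from the 7×17 cube, the r=10 cylinder at (8.5, -3.5) partially overlaps it — only the 31.64 mm² overlap (of its 300.00 mm²) is removed, clipping the outline — 1 connected region. Overall, the cross-section is a single solid region. Island count = 1.

1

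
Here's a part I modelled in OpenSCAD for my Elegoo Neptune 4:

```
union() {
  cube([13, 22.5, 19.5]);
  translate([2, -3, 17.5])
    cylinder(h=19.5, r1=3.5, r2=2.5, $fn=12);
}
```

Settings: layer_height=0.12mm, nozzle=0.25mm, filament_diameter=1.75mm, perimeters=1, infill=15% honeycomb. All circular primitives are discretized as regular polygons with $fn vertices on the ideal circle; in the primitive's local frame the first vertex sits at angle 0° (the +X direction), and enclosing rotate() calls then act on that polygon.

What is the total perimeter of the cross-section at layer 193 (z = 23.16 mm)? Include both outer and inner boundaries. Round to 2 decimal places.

19.94 mm

At z = 23.16 mm: the cube does not reach this height (z outside [0, 19.5]); the cone at (2, -3) contributes a regular 12-gon of circumradius 3.210 (interpolated between r1=3.5 and r2=2.5 at t=0.290) (perimeter = 2·12·3.210·sin(180°/12) = 19.94 mm); Taking the union: only the cone at (2, -3) is present, so the union is just that shape — boundary = 19.94 mm. Overall, the cross-section is a single solid region. Total boundary length (outer) = 19.94 mm.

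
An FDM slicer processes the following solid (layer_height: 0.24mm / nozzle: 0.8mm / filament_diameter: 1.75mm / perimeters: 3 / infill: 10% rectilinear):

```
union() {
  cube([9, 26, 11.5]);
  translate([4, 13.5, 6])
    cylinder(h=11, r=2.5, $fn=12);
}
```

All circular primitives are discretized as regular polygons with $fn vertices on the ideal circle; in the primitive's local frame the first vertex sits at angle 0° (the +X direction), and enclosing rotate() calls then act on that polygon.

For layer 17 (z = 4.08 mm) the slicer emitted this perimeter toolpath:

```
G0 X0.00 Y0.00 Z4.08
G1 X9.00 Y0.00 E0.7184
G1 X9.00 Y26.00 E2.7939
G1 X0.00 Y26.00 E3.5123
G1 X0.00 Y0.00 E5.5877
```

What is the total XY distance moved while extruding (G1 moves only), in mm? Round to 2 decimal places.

70.00 mm

Sum the Euclidean lengths of each G1 segment: total = 70.00 mm.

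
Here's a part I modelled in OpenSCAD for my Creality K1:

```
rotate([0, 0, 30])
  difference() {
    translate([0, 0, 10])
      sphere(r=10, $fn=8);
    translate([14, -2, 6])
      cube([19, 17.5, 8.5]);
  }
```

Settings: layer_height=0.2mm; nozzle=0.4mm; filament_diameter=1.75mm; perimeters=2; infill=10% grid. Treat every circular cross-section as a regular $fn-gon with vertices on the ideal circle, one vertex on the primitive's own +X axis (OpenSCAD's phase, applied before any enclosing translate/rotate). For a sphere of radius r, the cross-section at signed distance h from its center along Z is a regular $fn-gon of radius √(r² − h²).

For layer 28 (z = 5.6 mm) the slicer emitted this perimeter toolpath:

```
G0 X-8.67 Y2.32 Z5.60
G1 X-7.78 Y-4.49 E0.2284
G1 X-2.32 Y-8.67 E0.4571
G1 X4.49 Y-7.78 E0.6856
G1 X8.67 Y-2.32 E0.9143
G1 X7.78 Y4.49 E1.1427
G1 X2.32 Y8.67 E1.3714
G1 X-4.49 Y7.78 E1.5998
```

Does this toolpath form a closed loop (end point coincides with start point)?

no

Start point (G0): (-8.67, 2.32). End point (last G1): the path does not return to the start — open.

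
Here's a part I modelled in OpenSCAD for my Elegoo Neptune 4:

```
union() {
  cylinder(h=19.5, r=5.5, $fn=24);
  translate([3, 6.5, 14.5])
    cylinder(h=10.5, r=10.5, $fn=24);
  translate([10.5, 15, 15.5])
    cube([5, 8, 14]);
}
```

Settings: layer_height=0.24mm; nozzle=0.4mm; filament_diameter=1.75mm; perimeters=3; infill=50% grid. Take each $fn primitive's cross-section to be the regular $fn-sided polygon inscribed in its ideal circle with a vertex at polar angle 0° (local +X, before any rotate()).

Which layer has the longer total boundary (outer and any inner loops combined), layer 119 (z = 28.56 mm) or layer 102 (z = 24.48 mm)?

layer 102 (z = 24.48 mm)

Layer 119 (z = 28.56): the cylinder does not reach this height (z outside [0, 19.5]); the cylinder at (3, 6.5) does not reach this height (z outside [14.5, 25]); the cube at (10.5, 15) is present — its section is the full 5×8 rectangle (perimeter 26.00 mm); Taking the union: only the 5×8 cube at (10.5, 15) is present, so the union is just that shape — boundary = 26.00 mm. So its perimeter = 26.00 mm. Layer 102 (z = 24.48): the cylinder is not intersected at this z (z outside [0, 19.5]); the r=10.5 cylinder at (3, 6.5) contributes a regular 24-gon of circumradius 10.5 (perimeter = 2·24·10.500·sin(180°/24) = 65.79 mm); the cube at (10.5, 15) is present — its section is the full 5×8 rectangle (perimeter 26.00 mm); Taking the union: the 2 present regions are separate (no shared area or edge), so areas and boundary lengths simply add and each stays a separate island — boundary = 91.79 mm. So its perimeter = 91.79 mm. Layer 102 is larger (91.79 vs 26.00 mm).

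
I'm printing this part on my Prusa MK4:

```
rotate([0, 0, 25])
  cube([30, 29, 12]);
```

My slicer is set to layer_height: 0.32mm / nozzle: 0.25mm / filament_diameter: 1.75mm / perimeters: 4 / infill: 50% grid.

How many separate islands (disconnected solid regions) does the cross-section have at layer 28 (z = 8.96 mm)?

1

At z = 8.96 mm: the 30×29 cube contributes its full rectangle; (rotated 25° about Z; rotation is an isometry so areas/perimeters/island counts are preserved). Overall, the cross-section is a single solid region. Island count = 1.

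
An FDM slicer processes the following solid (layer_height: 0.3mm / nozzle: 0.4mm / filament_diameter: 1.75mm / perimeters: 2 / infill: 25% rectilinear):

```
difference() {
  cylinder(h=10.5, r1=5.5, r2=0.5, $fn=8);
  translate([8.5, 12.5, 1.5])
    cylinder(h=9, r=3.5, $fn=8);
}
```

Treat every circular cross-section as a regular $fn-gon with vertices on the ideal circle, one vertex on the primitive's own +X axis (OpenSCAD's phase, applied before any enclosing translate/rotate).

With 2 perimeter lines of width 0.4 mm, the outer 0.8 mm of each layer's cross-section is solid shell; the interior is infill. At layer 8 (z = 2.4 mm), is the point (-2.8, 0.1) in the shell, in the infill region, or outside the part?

infill

At z = 2.4 mm: the cone: at t=0.229 of its height the radius interpolates to r₁+(r₂−r₁)t = 4.357, giving a regular 8-gon of that circumradius; the r=3.5 cylinder at (8.5, 12.5) contributes a regular 8-gon of circumradius 3.5; Subtracting the remaining from the first: starting from the cone, the r=3.5 cylinder at (8.5, 12.5) misses the remaining region (no effect) — 1 connected region. Overall, the cross-section is a single solid region. The nearest boundary edge runs (-4.36, 0.00)→(-3.08, 3.08); distance from the point to it = 1.40 mm. The point is inside the cross-section and 1.40 mm from the nearest boundary — more than the 0.8 mm shell width (2 × 0.4), so it's in the infill interior.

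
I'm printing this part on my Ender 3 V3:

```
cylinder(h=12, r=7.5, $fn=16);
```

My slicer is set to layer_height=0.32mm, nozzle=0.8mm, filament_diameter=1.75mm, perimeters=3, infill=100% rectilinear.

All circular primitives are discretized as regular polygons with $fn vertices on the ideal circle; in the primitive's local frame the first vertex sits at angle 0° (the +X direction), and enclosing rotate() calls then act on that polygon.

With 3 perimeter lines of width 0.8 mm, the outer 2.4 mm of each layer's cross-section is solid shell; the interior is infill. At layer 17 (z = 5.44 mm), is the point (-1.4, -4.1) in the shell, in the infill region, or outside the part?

At z = 5.44 mm: the r=7.5 cylinder gives a regular 16-gon of circumradius 7.5 (constant along its height). Overall, the cross-section is a single solid region. The nearest boundary edge runs (-2.87, -6.93)→(-0.00, -7.50); distance from the point to it = 3.06 mm. The point is inside the cross-section and 3.06 mm from the nearest boundary — more than the 2.4 mm shell width (3 × 0.8), so it's in the infill interior.

infill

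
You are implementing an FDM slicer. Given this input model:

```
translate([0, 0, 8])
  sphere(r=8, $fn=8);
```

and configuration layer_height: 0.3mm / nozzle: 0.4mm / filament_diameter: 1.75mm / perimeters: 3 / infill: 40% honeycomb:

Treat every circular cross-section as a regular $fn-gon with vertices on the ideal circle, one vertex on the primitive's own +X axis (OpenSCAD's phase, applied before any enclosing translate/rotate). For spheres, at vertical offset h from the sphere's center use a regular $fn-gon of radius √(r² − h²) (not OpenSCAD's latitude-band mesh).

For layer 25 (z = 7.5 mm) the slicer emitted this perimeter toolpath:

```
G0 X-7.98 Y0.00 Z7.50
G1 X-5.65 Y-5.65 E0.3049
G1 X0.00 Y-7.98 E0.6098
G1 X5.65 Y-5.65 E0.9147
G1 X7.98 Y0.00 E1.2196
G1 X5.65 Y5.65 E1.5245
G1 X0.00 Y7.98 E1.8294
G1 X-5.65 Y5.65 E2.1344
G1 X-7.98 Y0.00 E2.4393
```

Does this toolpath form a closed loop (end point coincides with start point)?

yes

Start point (G0): (-7.98, 0.00). End point (last G1): the path returns to the start — closed.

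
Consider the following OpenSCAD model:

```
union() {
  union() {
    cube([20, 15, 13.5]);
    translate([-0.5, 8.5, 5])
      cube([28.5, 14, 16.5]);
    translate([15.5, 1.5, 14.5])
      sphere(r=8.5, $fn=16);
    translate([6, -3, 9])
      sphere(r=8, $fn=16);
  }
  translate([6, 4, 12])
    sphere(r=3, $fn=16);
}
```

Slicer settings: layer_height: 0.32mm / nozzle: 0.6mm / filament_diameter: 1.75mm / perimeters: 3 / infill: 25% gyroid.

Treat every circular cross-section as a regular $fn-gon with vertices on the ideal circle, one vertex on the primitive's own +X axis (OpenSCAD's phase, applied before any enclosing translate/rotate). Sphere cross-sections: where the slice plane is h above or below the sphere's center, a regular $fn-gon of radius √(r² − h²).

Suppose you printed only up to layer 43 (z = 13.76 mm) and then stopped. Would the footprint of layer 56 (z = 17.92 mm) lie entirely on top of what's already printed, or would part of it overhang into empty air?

entirely on top

Compare the two slices. At z = 13.76: the cube does not reach this height (z outside [0, 13.5]); the cube at (-0.5, 8.5) is present — its section is the full 28.5×14 rectangle (area 399.00 mm²); the r=8.5 sphere at (15.5, 1.5) slices to a regular 16-gon of circumradius 8.468 (√(r²−h²) with h=0.74 from center) (area = (16/2)·8.468²·sin(360°/16) = 219.51 mm²); the r=8 sphere at (6, -3) slices to a regular 16-gon of circumradius 6.430 (√(r²−h²) with h=4.76 from center) (area = (16/2)·6.430²·sin(360°/16) = 126.57 mm²); Taking the union: the regions partially overlap — summed areas 745.08 mm² minus the doubly-counted overlap 37.70 mm² gives 707.38 mm² — area = 707.38 mm²; the r=3 sphere at (6, 4) slices to a regular 16-gon of circumradius 2.429 (√(r²−h²) with h=1.76 from center) (area = (16/2)·2.429²·sin(360°/16) = 18.07 mm²); Taking the union: the regions partially overlap — summed areas 725.45 mm² minus the doubly-counted overlap 6.87 mm² gives 718.58 mm² — area = 718.58 mm². At z = 17.92: the cube is not intersected at this z (z outside [0, 13.5]); the cube at (-0.5, 8.5) (footprint 28.5×14) is included at this height (area 399.00 mm²); the sphere at (15.5, 1.5): section is a regular 16-gon, circumradius = √(r²−h²) = √(8.5²−3.42²) = 7.782 (area = (16/2)·7.782²·sin(360°/16) = 185.38 mm²); the sphere at (6, -3) does not reach this height (|z−center|=8.920 > r=8); Combining (union): the regions partially overlap — summed areas 584.38 mm² minus the doubly-counted overlap 2.94 mm² gives 581.44 mm² — area = 581.44 mm²; the sphere at (6, 4) is absent (|z−center|=5.920 > r=3); Combining (union): only that combined region is present, so the union is just that shape — area = 581.44 mm². Checking containment: the cross-section at z = 17.92 is a subset of the cross-section at z = 13.76.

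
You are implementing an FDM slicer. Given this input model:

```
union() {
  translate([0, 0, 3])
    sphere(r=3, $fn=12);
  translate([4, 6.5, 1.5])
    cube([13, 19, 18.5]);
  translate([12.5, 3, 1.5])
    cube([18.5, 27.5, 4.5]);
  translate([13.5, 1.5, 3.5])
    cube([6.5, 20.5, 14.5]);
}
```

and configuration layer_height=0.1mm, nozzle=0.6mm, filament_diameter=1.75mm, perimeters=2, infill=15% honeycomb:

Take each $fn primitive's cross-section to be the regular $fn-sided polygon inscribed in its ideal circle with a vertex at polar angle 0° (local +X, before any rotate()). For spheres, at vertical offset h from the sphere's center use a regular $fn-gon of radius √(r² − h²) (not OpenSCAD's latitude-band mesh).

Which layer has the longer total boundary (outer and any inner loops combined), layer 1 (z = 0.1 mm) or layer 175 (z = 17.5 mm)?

layer 175 (z = 17.5 mm)

Layer 1 (z = 0.1): the sphere: section is a regular 12-gon, circumradius = √(r²−h²) = √(3²−2.9²) = 0.768 (perimeter = 2·12·0.768·sin(180°/12) = 4.77 mm); the cube at (4, 6.5) is not intersected at this z (z outside [1.5, 20]); the cube at (12.5, 3) is not intersected at this z (z outside [1.5, 6]); the cube at (13.5, 1.5) does not reach this height (z outside [3.5, 18]); Merging all regions: only the r=3 sphere is present, so the union is just that shape — boundary = 4.77 mm. So its perimeter = 4.77 mm. Layer 175 (z = 17.5): the sphere does not reach this height (|z−center|=14.500 > r=3); the cube at (4, 6.5) is present — its section is the full 13×19 rectangle (perimeter 64.00 mm); the cube at (12.5, 3) is not intersected at this z (z outside [1.5, 6]); the cube at (13.5, 1.5) (footprint 6.5×20.5) is included at this height (perimeter 54.00 mm); Taking the union: the regions partially overlap (shared area 54.25 mm²), so the edge portions inside another operand are dropped and the merged outline is re-measured after clipping — boundary = 80.00 mm. So its perimeter = 80.00 mm. Layer 175 is larger (80.00 vs 4.77 mm).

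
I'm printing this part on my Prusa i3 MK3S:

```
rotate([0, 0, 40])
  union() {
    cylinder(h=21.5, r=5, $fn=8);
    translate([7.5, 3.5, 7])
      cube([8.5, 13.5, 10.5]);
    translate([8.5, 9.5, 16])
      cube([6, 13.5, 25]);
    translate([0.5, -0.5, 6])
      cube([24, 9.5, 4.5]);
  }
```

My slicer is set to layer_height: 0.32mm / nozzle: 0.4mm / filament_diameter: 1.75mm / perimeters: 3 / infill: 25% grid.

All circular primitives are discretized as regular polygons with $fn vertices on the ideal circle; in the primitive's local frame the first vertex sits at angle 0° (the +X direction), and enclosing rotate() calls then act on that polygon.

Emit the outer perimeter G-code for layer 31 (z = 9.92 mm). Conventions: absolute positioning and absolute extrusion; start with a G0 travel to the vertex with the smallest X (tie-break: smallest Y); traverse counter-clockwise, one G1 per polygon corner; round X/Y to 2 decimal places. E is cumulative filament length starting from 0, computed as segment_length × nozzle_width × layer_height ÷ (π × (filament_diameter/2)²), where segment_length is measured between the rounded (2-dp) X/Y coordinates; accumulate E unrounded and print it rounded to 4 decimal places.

At z = 9.92 mm: the r=5 cylinder contributes a regular 8-gon of circumradius 5; the cube at (7.5, 3.5) is present — its section is the full 8.5×13.5 rectangle; the cube at (8.5, 9.5) does not reach this height (z outside [16, 41]); the 24×9.5 cube at (0.5, -0.5) contributes its full rectangle; Taking the union: the regions partially overlap (shared area 64.18 mm²), so overlapping operands fuse into one piece — 1 connected region; (rotated 40° about Z; rotation is an isometry so areas/perimeters/island counts are preserved). The outline is a single polygon with 15 vertices. Extrusion per mm of travel: 0.4 × 0.32 / (π × 0.875²) = 0.053216. Accumulating E over each segment gives final E = 5.1280.

G0 X-5.40 Y7.22 Z9.92
G1 X-2.70 Y3.99 E0.2240
G1 X-3.21 Y3.83 E0.2525
G1 X-4.98 Y0.44 E0.4560
G1 X-3.83 Y-3.21 E0.6596
G1 X-0.44 Y-4.98 E0.8632
G1 X3.21 Y-3.83 E1.0668
G1 X4.98 Y-0.44 E1.2703
G1 X3.99 Y2.70 E1.4455
G1 X19.09 Y15.37 E2.4945
G1 X12.98 Y22.64 E2.9999
G1 X6.47 Y17.18 E3.4520
G1 X1.33 Y23.31 E3.8777
G1 X-5.18 Y17.84 E4.3302
G1 X-0.04 Y11.72 E4.7555
G1 X-5.40 Y7.22 E5.1280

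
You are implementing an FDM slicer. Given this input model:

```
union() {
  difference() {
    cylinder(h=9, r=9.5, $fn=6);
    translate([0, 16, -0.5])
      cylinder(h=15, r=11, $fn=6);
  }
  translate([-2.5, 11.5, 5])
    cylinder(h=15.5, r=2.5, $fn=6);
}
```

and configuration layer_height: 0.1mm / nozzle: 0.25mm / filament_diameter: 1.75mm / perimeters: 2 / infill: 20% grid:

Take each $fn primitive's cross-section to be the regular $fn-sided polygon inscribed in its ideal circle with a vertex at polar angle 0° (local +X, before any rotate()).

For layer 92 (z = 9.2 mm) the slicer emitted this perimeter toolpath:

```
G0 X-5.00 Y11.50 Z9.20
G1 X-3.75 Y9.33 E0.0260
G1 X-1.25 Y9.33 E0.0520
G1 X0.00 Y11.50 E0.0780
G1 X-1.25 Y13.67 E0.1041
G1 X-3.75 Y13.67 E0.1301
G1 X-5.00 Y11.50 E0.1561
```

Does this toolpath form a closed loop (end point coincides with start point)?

yes

Start point (G0): (-5.00, 11.50). End point (last G1): the path returns to the start — closed.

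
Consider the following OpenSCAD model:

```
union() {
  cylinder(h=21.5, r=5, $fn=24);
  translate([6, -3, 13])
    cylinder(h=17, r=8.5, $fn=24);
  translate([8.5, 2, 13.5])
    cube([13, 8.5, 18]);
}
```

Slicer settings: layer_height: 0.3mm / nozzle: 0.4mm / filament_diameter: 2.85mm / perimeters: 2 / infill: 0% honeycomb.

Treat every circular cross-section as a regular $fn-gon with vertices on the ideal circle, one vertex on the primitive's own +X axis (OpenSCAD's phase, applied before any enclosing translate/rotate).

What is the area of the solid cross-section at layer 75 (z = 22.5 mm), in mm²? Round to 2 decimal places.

326.77 mm²

At z = 22.5 mm: the cylinder is not intersected at this z (z outside [0, 21.5]); the cylinder at (6, -3): section is a regular 24-gon, circumradius r=8.5 (area = (24/2)·8.500²·sin(360°/24) = 224.40 mm²); the cube at (8.5, 2) (footprint 13×8.5) is included at this height (area 110.50 mm²); Merging all regions: the regions partially overlap — summed areas 334.90 mm² minus the doubly-counted overlap 8.13 mm² gives 326.77 mm² — area = 326.77 mm². Overall, the cross-section is a single solid region. Net area = 326.77 mm².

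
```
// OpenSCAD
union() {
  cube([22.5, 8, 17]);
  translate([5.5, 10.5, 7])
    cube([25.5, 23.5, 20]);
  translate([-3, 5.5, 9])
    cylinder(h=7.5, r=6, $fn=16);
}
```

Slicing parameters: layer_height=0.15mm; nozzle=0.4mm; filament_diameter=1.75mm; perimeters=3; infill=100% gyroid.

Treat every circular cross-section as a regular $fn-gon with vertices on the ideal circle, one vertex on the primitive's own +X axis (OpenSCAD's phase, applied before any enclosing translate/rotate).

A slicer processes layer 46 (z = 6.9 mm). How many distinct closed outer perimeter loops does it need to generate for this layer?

At z = 6.9 mm: the cube is present — its section is the full 22.5×8 rectangle; the cube at (5.5, 10.5) does not reach this height (z outside [7, 27]); the cylinder at (-3, 5.5) is not intersected at this z (z outside [9, 16.5]); Combining (union): only the 22.5×8 cube is present, so the union is just that shape — 1 connected region. The result has 1 disconnected region.

1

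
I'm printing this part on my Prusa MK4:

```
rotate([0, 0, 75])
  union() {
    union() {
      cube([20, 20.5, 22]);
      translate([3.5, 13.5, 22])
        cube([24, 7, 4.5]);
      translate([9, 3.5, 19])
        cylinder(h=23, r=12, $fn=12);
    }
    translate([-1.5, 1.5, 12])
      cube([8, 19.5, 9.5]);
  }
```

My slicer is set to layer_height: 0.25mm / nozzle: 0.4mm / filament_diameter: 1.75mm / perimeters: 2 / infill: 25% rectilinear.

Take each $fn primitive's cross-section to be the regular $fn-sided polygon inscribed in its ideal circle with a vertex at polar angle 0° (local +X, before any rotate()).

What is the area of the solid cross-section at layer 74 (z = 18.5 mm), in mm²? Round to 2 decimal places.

442.50 mm²

At z = 18.5 mm: the 20×20.5 cube contributes its full rectangle (area 410.00 mm²); the cube at (3.5, 13.5) is absent (z outside [22, 26.5]); the cylinder at (9, 3.5) is absent (z outside [19, 42]); Merging all regions: only the 20×20.5 cube is present, so the union is just that shape — area = 410.00 mm²; the cube at (-1.5, 1.5) (footprint 8×19.5) is included at this height (area 156.00 mm²); Merging all regions: the regions partially overlap — summed areas 566.00 mm² minus the doubly-counted overlap 123.50 mm² gives 442.50 mm² — area = 442.50 mm²; (rotated 75° about Z; rotation is an isometry so areas/perimeters/island counts are preserved). Overall, the cross-section is a single solid region. Net area = 442.50 mm².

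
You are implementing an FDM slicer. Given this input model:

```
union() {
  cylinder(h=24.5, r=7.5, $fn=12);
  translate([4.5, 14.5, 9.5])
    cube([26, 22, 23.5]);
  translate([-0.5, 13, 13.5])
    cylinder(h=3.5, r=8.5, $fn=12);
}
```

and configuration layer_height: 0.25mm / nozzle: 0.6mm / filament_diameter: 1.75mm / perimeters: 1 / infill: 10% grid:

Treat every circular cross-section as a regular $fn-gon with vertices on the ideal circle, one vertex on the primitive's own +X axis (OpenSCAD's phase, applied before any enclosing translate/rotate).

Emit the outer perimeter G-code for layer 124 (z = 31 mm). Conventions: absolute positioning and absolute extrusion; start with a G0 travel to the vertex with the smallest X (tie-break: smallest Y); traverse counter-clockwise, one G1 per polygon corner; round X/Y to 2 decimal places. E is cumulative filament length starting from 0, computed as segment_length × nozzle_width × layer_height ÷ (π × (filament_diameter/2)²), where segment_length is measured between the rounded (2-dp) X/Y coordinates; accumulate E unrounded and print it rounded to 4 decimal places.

At z = 31 mm: the cylinder is not intersected at this z (z outside [0, 24.5]); the 26×22 cube at (4.5, 14.5) contributes its full rectangle; the cylinder at (-0.5, 13) is not intersected at this z (z outside [13.5, 17]); Combining (union): only the 26×22 cube at (4.5, 14.5) is present, so the union is just that shape — 1 connected region. The outline is a single polygon with 4 vertices. Extrusion per mm of travel: 0.6 × 0.25 / (π × 0.875²) = 0.062363. Accumulating E over each segment gives final E = 5.9868.

G0 X4.50 Y14.50 Z31.00
G1 X30.50 Y14.50 E1.6214
G1 X30.50 Y36.50 E2.9934
G1 X4.50 Y36.50 E4.6148
G1 X4.50 Y14.50 E5.9868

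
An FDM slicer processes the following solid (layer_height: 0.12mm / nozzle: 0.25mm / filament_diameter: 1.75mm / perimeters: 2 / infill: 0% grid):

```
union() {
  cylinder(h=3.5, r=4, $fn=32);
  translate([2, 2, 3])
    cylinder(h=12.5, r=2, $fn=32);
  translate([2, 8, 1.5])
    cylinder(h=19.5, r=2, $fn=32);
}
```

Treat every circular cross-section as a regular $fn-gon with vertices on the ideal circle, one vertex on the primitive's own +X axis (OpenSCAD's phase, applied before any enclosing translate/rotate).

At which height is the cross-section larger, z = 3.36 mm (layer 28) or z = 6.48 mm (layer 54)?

Layer 28 (z = 3.36): the r=4 cylinder gives a regular 32-gon of circumradius 4 (constant along its height) (area = (32/2)·4.000²·sin(360°/32) = 49.94 mm²); the r=2 cylinder at (2, 2) contributes a regular 32-gon of circumradius 2 (area = (32/2)·2.000²·sin(360°/32) = 12.49 mm²); the r=2 cylinder at (2, 8) contributes a regular 32-gon of circumradius 2 (area = (32/2)·2.000²·sin(360°/32) = 12.49 mm²); Combining (union): the regions partially overlap — summed areas 74.91 mm² minus the doubly-counted overlap 10.12 mm² gives 64.79 mm² — area = 64.79 mm². So its area = 64.79 mm². Layer 54 (z = 6.48): the cylinder is absent (z outside [0, 3.5]); the r=2 cylinder at (2, 2) gives a regular 32-gon of circumradius 2 (constant along its height) (area = (32/2)·2.000²·sin(360°/32) = 12.49 mm²); the cylinder at (2, 8): section is a regular 32-gon, circumradius r=2 (area = (32/2)·2.000²·sin(360°/32) = 12.49 mm²); Taking the union: the 2 present regions are separate (no shared area or edge), so areas and boundary lengths simply add and each stays a separate island — area = 24.97 mm². So its area = 24.97 mm². Layer 28 is larger (64.79 vs 24.97 mm²).

layer 28 (z = 3.36 mm)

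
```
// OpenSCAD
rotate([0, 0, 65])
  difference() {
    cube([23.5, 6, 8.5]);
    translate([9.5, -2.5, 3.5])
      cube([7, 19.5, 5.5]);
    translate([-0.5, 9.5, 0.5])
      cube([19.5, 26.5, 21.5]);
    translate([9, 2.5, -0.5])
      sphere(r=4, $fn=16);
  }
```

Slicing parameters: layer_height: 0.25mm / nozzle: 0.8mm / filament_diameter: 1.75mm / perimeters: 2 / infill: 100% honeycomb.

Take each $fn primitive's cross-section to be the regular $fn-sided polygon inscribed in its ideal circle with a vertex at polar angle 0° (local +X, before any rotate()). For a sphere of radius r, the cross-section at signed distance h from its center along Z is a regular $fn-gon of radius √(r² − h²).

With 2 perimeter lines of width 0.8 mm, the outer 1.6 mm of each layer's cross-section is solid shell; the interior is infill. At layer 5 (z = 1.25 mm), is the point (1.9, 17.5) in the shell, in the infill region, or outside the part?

At z = 1.25 mm: the 23.5×6 cube contributes its full rectangle; the cube at (9.5, -2.5) does not reach this height (z outside [3.5, 9]); the cube at (-0.5, 9.5) is present — its section is the full 19.5×26.5 rectangle; the r=4 sphere at (9, 2.5) contributes a regular 16-gon of circumradius √(4²−1.75²) = 3.597; Subtracting the remaining from the first: starting from the 23.5×6 cube, the 19.5×26.5 cube at (-0.5, 9.5) misses the remaining region (no effect); the r=4 sphere at (9, 2.5) partially overlaps it — only the 35.91 mm² overlap (of its 39.61 mm²) is removed, clipping the outline — 2 connected regions; (whole slice rotated 65° about Z — lengths, areas and connectivity unchanged). Overall, the cross-section has 2 separate islands. Undo the 65° rotation: the query point maps to (16.663, 5.674) in the un-rotated model frame. The nearest boundary edge runs (9.49, 6.00)→(23.50, 6.00); distance from the point to it = 0.33 mm. (Shell/infill is judged within the island containing the point — the largest one.) The point is inside the cross-section, 0.33 mm from the nearest boundary — within the 1.6 mm shell band (2 × 0.8).

shell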